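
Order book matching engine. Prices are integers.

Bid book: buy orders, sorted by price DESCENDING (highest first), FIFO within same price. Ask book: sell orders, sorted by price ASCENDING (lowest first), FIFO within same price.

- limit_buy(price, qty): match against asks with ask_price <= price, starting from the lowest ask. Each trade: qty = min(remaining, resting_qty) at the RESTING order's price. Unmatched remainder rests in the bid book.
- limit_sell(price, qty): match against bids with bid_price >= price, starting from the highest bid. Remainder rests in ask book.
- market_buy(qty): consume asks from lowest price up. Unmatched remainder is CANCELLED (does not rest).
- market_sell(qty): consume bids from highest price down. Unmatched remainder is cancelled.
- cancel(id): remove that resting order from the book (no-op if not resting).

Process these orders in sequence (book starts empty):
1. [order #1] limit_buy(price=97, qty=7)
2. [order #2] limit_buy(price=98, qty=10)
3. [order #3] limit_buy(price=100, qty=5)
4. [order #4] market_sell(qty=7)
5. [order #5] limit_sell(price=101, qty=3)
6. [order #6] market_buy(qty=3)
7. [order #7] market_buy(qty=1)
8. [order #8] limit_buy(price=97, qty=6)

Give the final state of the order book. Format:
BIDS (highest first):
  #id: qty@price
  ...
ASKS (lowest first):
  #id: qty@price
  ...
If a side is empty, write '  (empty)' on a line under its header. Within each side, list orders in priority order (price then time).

Answer: BIDS (highest first):
  #2: 8@98
  #1: 7@97
  #8: 6@97
ASKS (lowest first):
  (empty)

Derivation:
After op 1 [order #1] limit_buy(price=97, qty=7): fills=none; bids=[#1:7@97] asks=[-]
After op 2 [order #2] limit_buy(price=98, qty=10): fills=none; bids=[#2:10@98 #1:7@97] asks=[-]
After op 3 [order #3] limit_buy(price=100, qty=5): fills=none; bids=[#3:5@100 #2:10@98 #1:7@97] asks=[-]
After op 4 [order #4] market_sell(qty=7): fills=#3x#4:5@100 #2x#4:2@98; bids=[#2:8@98 #1:7@97] asks=[-]
After op 5 [order #5] limit_sell(price=101, qty=3): fills=none; bids=[#2:8@98 #1:7@97] asks=[#5:3@101]
After op 6 [order #6] market_buy(qty=3): fills=#6x#5:3@101; bids=[#2:8@98 #1:7@97] asks=[-]
After op 7 [order #7] market_buy(qty=1): fills=none; bids=[#2:8@98 #1:7@97] asks=[-]
After op 8 [order #8] limit_buy(price=97, qty=6): fills=none; bids=[#2:8@98 #1:7@97 #8:6@97] asks=[-]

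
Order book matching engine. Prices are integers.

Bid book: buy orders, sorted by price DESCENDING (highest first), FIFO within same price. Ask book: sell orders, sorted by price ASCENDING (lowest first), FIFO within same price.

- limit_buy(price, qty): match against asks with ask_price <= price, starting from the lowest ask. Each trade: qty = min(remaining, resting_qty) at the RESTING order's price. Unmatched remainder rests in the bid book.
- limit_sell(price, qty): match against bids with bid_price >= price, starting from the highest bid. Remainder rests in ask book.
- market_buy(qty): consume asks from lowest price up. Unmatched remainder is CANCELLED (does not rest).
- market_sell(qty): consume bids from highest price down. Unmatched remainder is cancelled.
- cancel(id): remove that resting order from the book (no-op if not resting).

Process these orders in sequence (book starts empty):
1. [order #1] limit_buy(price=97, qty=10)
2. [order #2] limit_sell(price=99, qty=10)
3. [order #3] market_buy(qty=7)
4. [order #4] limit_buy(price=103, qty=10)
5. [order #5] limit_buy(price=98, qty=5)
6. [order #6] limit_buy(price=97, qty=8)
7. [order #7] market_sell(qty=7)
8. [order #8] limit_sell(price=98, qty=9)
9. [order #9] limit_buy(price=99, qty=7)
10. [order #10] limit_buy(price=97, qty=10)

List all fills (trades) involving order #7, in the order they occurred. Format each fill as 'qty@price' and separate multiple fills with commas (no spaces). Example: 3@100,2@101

Answer: 7@103

Derivation:
After op 1 [order #1] limit_buy(price=97, qty=10): fills=none; bids=[#1:10@97] asks=[-]
After op 2 [order #2] limit_sell(price=99, qty=10): fills=none; bids=[#1:10@97] asks=[#2:10@99]
After op 3 [order #3] market_buy(qty=7): fills=#3x#2:7@99; bids=[#1:10@97] asks=[#2:3@99]
After op 4 [order #4] limit_buy(price=103, qty=10): fills=#4x#2:3@99; bids=[#4:7@103 #1:10@97] asks=[-]
After op 5 [order #5] limit_buy(price=98, qty=5): fills=none; bids=[#4:7@103 #5:5@98 #1:10@97] asks=[-]
After op 6 [order #6] limit_buy(price=97, qty=8): fills=none; bids=[#4:7@103 #5:5@98 #1:10@97 #6:8@97] asks=[-]
After op 7 [order #7] market_sell(qty=7): fills=#4x#7:7@103; bids=[#5:5@98 #1:10@97 #6:8@97] asks=[-]
After op 8 [order #8] limit_sell(price=98, qty=9): fills=#5x#8:5@98; bids=[#1:10@97 #6:8@97] asks=[#8:4@98]
After op 9 [order #9] limit_buy(price=99, qty=7): fills=#9x#8:4@98; bids=[#9:3@99 #1:10@97 #6:8@97] asks=[-]
After op 10 [order #10] limit_buy(price=97, qty=10): fills=none; bids=[#9:3@99 #1:10@97 #6:8@97 #10:10@97] asks=[-]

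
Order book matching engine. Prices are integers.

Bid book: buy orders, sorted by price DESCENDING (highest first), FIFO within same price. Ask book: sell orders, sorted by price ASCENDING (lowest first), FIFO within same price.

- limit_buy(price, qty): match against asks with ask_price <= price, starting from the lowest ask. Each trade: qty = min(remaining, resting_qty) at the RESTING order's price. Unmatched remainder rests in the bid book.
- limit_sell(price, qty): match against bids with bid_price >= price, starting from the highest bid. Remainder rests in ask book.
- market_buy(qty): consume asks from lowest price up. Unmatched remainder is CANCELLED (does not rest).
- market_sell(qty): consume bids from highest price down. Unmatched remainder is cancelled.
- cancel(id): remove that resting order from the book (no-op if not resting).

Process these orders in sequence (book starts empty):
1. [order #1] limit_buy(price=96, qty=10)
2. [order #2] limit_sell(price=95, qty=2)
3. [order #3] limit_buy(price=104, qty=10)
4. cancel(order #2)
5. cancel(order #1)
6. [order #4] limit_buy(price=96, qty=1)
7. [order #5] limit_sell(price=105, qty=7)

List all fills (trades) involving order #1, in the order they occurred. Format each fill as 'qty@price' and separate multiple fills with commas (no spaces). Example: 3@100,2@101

Answer: 2@96

Derivation:
After op 1 [order #1] limit_buy(price=96, qty=10): fills=none; bids=[#1:10@96] asks=[-]
After op 2 [order #2] limit_sell(price=95, qty=2): fills=#1x#2:2@96; bids=[#1:8@96] asks=[-]
After op 3 [order #3] limit_buy(price=104, qty=10): fills=none; bids=[#3:10@104 #1:8@96] asks=[-]
After op 4 cancel(order #2): fills=none; bids=[#3:10@104 #1:8@96] asks=[-]
After op 5 cancel(order #1): fills=none; bids=[#3:10@104] asks=[-]
After op 6 [order #4] limit_buy(price=96, qty=1): fills=none; bids=[#3:10@104 #4:1@96] asks=[-]
After op 7 [order #5] limit_sell(price=105, qty=7): fills=none; bids=[#3:10@104 #4:1@96] asks=[#5:7@105]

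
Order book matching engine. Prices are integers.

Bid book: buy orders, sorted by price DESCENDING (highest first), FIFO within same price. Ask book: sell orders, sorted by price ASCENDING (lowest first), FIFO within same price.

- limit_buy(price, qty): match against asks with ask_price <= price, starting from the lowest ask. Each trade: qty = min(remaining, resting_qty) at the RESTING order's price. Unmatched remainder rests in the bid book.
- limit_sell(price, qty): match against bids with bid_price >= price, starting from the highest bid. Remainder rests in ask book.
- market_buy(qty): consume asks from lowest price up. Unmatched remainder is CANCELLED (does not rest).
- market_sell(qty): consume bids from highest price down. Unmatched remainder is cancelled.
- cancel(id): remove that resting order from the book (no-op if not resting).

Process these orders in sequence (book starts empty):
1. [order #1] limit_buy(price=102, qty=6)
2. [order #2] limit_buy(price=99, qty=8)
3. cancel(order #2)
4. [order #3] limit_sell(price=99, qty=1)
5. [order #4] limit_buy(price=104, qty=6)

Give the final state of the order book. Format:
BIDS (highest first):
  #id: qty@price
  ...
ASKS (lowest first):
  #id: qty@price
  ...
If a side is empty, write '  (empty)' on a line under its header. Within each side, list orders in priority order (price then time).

After op 1 [order #1] limit_buy(price=102, qty=6): fills=none; bids=[#1:6@102] asks=[-]
After op 2 [order #2] limit_buy(price=99, qty=8): fills=none; bids=[#1:6@102 #2:8@99] asks=[-]
After op 3 cancel(order #2): fills=none; bids=[#1:6@102] asks=[-]
After op 4 [order #3] limit_sell(price=99, qty=1): fills=#1x#3:1@102; bids=[#1:5@102] asks=[-]
After op 5 [order #4] limit_buy(price=104, qty=6): fills=none; bids=[#4:6@104 #1:5@102] asks=[-]

Answer: BIDS (highest first):
  #4: 6@104
  #1: 5@102
ASKS (lowest first):
  (empty)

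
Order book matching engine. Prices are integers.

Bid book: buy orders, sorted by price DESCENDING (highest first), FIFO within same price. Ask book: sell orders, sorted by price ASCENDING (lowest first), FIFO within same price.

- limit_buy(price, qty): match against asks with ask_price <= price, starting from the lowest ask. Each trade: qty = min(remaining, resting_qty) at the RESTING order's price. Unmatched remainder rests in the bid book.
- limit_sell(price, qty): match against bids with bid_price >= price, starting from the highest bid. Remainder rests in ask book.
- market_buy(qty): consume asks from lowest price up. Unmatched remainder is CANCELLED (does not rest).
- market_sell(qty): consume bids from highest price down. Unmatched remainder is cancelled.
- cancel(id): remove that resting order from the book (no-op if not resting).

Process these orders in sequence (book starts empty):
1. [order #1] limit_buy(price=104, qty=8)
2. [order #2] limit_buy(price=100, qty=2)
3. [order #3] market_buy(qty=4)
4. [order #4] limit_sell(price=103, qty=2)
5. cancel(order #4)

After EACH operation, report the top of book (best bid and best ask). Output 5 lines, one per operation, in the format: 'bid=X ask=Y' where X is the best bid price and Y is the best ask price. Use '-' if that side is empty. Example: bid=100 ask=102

After op 1 [order #1] limit_buy(price=104, qty=8): fills=none; bids=[#1:8@104] asks=[-]
After op 2 [order #2] limit_buy(price=100, qty=2): fills=none; bids=[#1:8@104 #2:2@100] asks=[-]
After op 3 [order #3] market_buy(qty=4): fills=none; bids=[#1:8@104 #2:2@100] asks=[-]
After op 4 [order #4] limit_sell(price=103, qty=2): fills=#1x#4:2@104; bids=[#1:6@104 #2:2@100] asks=[-]
After op 5 cancel(order #4): fills=none; bids=[#1:6@104 #2:2@100] asks=[-]

Answer: bid=104 ask=-
bid=104 ask=-
bid=104 ask=-
bid=104 ask=-
bid=104 ask=-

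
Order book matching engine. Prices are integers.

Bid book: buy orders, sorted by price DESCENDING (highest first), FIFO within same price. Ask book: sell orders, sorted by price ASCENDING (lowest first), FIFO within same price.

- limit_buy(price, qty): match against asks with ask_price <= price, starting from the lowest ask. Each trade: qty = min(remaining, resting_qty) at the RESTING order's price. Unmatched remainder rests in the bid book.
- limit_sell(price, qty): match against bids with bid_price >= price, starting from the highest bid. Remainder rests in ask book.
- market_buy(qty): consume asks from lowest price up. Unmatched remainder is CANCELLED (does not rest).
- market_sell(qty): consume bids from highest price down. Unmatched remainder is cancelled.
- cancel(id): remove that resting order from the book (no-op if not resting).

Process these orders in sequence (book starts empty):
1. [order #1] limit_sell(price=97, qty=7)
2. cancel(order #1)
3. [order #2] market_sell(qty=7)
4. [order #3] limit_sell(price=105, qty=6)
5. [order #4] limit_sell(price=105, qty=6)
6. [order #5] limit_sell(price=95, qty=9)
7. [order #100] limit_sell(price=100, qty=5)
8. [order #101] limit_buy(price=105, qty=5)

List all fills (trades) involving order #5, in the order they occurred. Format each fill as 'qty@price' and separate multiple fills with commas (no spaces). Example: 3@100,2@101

Answer: 5@95

Derivation:
After op 1 [order #1] limit_sell(price=97, qty=7): fills=none; bids=[-] asks=[#1:7@97]
After op 2 cancel(order #1): fills=none; bids=[-] asks=[-]
After op 3 [order #2] market_sell(qty=7): fills=none; bids=[-] asks=[-]
After op 4 [order #3] limit_sell(price=105, qty=6): fills=none; bids=[-] asks=[#3:6@105]
After op 5 [order #4] limit_sell(price=105, qty=6): fills=none; bids=[-] asks=[#3:6@105 #4:6@105]
After op 6 [order #5] limit_sell(price=95, qty=9): fills=none; bids=[-] asks=[#5:9@95 #3:6@105 #4:6@105]
After op 7 [order #100] limit_sell(price=100, qty=5): fills=none; bids=[-] asks=[#5:9@95 #100:5@100 #3:6@105 #4:6@105]
After op 8 [order #101] limit_buy(price=105, qty=5): fills=#101x#5:5@95; bids=[-] asks=[#5:4@95 #100:5@100 #3:6@105 #4:6@105]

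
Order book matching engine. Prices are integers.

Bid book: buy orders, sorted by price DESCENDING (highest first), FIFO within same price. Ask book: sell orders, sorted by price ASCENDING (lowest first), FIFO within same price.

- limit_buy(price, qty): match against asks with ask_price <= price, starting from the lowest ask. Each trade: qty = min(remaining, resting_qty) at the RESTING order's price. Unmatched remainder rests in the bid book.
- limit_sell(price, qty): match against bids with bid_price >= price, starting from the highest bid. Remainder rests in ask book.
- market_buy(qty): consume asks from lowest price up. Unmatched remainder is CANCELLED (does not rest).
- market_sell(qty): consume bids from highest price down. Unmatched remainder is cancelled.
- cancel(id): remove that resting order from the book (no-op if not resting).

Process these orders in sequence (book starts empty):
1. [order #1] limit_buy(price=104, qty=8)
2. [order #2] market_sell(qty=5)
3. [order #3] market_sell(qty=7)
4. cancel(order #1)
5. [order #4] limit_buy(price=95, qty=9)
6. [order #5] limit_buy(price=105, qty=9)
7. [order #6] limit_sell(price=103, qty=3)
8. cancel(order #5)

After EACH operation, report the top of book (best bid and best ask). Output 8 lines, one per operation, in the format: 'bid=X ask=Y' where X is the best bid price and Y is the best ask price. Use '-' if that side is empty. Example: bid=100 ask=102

After op 1 [order #1] limit_buy(price=104, qty=8): fills=none; bids=[#1:8@104] asks=[-]
After op 2 [order #2] market_sell(qty=5): fills=#1x#2:5@104; bids=[#1:3@104] asks=[-]
After op 3 [order #3] market_sell(qty=7): fills=#1x#3:3@104; bids=[-] asks=[-]
After op 4 cancel(order #1): fills=none; bids=[-] asks=[-]
After op 5 [order #4] limit_buy(price=95, qty=9): fills=none; bids=[#4:9@95] asks=[-]
After op 6 [order #5] limit_buy(price=105, qty=9): fills=none; bids=[#5:9@105 #4:9@95] asks=[-]
After op 7 [order #6] limit_sell(price=103, qty=3): fills=#5x#6:3@105; bids=[#5:6@105 #4:9@95] asks=[-]
After op 8 cancel(order #5): fills=none; bids=[#4:9@95] asks=[-]

Answer: bid=104 ask=-
bid=104 ask=-
bid=- ask=-
bid=- ask=-
bid=95 ask=-
bid=105 ask=-
bid=105 ask=-
bid=95 ask=-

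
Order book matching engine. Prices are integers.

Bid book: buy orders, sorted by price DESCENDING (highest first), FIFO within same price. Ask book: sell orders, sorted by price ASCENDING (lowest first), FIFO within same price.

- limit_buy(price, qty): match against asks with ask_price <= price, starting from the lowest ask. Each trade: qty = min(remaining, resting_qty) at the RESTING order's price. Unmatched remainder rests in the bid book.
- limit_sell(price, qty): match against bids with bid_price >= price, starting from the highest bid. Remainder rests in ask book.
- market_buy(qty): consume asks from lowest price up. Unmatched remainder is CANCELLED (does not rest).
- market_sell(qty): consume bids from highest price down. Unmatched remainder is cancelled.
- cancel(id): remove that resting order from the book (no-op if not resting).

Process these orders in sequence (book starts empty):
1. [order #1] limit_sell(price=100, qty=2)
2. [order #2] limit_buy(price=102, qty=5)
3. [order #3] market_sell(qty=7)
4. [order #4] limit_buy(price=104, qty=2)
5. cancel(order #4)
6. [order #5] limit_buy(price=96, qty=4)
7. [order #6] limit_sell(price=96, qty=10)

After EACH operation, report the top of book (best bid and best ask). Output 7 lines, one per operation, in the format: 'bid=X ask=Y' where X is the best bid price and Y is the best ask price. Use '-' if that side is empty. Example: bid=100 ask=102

Answer: bid=- ask=100
bid=102 ask=-
bid=- ask=-
bid=104 ask=-
bid=- ask=-
bid=96 ask=-
bid=- ask=96

Derivation:
After op 1 [order #1] limit_sell(price=100, qty=2): fills=none; bids=[-] asks=[#1:2@100]
After op 2 [order #2] limit_buy(price=102, qty=5): fills=#2x#1:2@100; bids=[#2:3@102] asks=[-]
After op 3 [order #3] market_sell(qty=7): fills=#2x#3:3@102; bids=[-] asks=[-]
After op 4 [order #4] limit_buy(price=104, qty=2): fills=none; bids=[#4:2@104] asks=[-]
After op 5 cancel(order #4): fills=none; bids=[-] asks=[-]
After op 6 [order #5] limit_buy(price=96, qty=4): fills=none; bids=[#5:4@96] asks=[-]
After op 7 [order #6] limit_sell(price=96, qty=10): fills=#5x#6:4@96; bids=[-] asks=[#6:6@96]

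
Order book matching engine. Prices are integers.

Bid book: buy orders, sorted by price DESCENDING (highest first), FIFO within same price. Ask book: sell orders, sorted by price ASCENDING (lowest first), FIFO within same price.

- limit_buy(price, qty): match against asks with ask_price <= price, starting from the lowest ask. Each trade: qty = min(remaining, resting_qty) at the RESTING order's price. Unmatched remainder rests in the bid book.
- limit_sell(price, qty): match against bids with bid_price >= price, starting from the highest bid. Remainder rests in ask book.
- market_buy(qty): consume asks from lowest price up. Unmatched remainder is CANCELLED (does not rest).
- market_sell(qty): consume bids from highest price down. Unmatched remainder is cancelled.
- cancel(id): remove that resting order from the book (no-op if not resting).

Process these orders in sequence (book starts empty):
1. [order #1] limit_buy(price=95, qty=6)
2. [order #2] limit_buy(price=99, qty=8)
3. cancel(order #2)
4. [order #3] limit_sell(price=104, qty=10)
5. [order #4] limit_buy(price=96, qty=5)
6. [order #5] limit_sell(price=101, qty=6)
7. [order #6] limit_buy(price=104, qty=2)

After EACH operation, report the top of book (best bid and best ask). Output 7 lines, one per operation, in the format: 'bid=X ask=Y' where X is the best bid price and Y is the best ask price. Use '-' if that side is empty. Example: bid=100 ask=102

Answer: bid=95 ask=-
bid=99 ask=-
bid=95 ask=-
bid=95 ask=104
bid=96 ask=104
bid=96 ask=101
bid=96 ask=101

Derivation:
After op 1 [order #1] limit_buy(price=95, qty=6): fills=none; bids=[#1:6@95] asks=[-]
After op 2 [order #2] limit_buy(price=99, qty=8): fills=none; bids=[#2:8@99 #1:6@95] asks=[-]
After op 3 cancel(order #2): fills=none; bids=[#1:6@95] asks=[-]
After op 4 [order #3] limit_sell(price=104, qty=10): fills=none; bids=[#1:6@95] asks=[#3:10@104]
After op 5 [order #4] limit_buy(price=96, qty=5): fills=none; bids=[#4:5@96 #1:6@95] asks=[#3:10@104]
After op 6 [order #5] limit_sell(price=101, qty=6): fills=none; bids=[#4:5@96 #1:6@95] asks=[#5:6@101 #3:10@104]
After op 7 [order #6] limit_buy(price=104, qty=2): fills=#6x#5:2@101; bids=[#4:5@96 #1:6@95] asks=[#5:4@101 #3:10@104]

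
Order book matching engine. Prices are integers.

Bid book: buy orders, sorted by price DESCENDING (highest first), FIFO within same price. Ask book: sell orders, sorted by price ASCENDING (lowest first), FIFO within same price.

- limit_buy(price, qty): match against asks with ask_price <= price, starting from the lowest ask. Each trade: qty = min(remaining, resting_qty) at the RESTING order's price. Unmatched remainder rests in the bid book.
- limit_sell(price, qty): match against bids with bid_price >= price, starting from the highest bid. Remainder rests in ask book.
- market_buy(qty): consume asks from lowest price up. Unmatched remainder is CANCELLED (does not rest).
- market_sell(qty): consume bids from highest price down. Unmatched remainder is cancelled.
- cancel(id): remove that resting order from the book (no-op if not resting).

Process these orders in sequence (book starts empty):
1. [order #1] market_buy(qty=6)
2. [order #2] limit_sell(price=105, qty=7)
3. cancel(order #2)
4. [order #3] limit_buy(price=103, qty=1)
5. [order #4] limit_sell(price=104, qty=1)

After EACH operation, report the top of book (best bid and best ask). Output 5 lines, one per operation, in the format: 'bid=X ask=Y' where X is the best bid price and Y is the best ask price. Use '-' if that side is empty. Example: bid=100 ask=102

After op 1 [order #1] market_buy(qty=6): fills=none; bids=[-] asks=[-]
After op 2 [order #2] limit_sell(price=105, qty=7): fills=none; bids=[-] asks=[#2:7@105]
After op 3 cancel(order #2): fills=none; bids=[-] asks=[-]
After op 4 [order #3] limit_buy(price=103, qty=1): fills=none; bids=[#3:1@103] asks=[-]
After op 5 [order #4] limit_sell(price=104, qty=1): fills=none; bids=[#3:1@103] asks=[#4:1@104]

Answer: bid=- ask=-
bid=- ask=105
bid=- ask=-
bid=103 ask=-
bid=103 ask=104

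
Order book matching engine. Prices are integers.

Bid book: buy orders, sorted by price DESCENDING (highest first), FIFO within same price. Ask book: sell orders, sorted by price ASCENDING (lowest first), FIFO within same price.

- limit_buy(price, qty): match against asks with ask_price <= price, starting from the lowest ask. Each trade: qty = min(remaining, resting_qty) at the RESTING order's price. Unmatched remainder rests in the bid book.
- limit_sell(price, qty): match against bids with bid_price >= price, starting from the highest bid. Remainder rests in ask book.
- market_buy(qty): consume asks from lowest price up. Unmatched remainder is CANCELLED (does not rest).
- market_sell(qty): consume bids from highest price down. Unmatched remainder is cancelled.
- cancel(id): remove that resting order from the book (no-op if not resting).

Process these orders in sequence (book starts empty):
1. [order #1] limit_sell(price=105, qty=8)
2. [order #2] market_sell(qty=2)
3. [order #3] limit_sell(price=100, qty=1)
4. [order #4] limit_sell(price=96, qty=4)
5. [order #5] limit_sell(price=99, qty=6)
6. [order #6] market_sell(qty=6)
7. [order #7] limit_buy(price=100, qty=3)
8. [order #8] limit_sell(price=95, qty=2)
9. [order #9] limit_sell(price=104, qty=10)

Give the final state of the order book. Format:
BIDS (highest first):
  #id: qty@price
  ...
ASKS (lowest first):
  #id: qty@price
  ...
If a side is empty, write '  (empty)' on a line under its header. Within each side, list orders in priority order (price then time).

Answer: BIDS (highest first):
  (empty)
ASKS (lowest first):
  #8: 2@95
  #4: 1@96
  #5: 6@99
  #3: 1@100
  #9: 10@104
  #1: 8@105

Derivation:
After op 1 [order #1] limit_sell(price=105, qty=8): fills=none; bids=[-] asks=[#1:8@105]
After op 2 [order #2] market_sell(qty=2): fills=none; bids=[-] asks=[#1:8@105]
After op 3 [order #3] limit_sell(price=100, qty=1): fills=none; bids=[-] asks=[#3:1@100 #1:8@105]
After op 4 [order #4] limit_sell(price=96, qty=4): fills=none; bids=[-] asks=[#4:4@96 #3:1@100 #1:8@105]
After op 5 [order #5] limit_sell(price=99, qty=6): fills=none; bids=[-] asks=[#4:4@96 #5:6@99 #3:1@100 #1:8@105]
After op 6 [order #6] market_sell(qty=6): fills=none; bids=[-] asks=[#4:4@96 #5:6@99 #3:1@100 #1:8@105]
After op 7 [order #7] limit_buy(price=100, qty=3): fills=#7x#4:3@96; bids=[-] asks=[#4:1@96 #5:6@99 #3:1@100 #1:8@105]
After op 8 [order #8] limit_sell(price=95, qty=2): fills=none; bids=[-] asks=[#8:2@95 #4:1@96 #5:6@99 #3:1@100 #1:8@105]
After op 9 [order #9] limit_sell(price=104, qty=10): fills=none; bids=[-] asks=[#8:2@95 #4:1@96 #5:6@99 #3:1@100 #9:10@104 #1:8@105]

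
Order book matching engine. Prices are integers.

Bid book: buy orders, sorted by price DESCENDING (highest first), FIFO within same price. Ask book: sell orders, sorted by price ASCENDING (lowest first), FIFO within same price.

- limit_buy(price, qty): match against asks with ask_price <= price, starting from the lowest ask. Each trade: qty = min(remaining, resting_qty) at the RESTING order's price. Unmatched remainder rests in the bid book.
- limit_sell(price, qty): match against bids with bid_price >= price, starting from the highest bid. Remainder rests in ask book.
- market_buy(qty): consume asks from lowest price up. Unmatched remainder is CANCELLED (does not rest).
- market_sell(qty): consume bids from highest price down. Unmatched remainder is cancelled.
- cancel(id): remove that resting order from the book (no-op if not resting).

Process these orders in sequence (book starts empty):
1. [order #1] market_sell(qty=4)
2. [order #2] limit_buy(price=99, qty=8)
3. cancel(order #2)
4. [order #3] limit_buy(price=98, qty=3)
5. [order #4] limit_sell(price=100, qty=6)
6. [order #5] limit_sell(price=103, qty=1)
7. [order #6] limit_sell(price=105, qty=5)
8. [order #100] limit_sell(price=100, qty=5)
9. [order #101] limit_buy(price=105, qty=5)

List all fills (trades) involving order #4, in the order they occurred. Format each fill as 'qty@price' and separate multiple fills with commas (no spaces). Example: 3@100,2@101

After op 1 [order #1] market_sell(qty=4): fills=none; bids=[-] asks=[-]
After op 2 [order #2] limit_buy(price=99, qty=8): fills=none; bids=[#2:8@99] asks=[-]
After op 3 cancel(order #2): fills=none; bids=[-] asks=[-]
After op 4 [order #3] limit_buy(price=98, qty=3): fills=none; bids=[#3:3@98] asks=[-]
After op 5 [order #4] limit_sell(price=100, qty=6): fills=none; bids=[#3:3@98] asks=[#4:6@100]
After op 6 [order #5] limit_sell(price=103, qty=1): fills=none; bids=[#3:3@98] asks=[#4:6@100 #5:1@103]
After op 7 [order #6] limit_sell(price=105, qty=5): fills=none; bids=[#3:3@98] asks=[#4:6@100 #5:1@103 #6:5@105]
After op 8 [order #100] limit_sell(price=100, qty=5): fills=none; bids=[#3:3@98] asks=[#4:6@100 #100:5@100 #5:1@103 #6:5@105]
After op 9 [order #101] limit_buy(price=105, qty=5): fills=#101x#4:5@100; bids=[#3:3@98] asks=[#4:1@100 #100:5@100 #5:1@103 #6:5@105]

Answer: 5@100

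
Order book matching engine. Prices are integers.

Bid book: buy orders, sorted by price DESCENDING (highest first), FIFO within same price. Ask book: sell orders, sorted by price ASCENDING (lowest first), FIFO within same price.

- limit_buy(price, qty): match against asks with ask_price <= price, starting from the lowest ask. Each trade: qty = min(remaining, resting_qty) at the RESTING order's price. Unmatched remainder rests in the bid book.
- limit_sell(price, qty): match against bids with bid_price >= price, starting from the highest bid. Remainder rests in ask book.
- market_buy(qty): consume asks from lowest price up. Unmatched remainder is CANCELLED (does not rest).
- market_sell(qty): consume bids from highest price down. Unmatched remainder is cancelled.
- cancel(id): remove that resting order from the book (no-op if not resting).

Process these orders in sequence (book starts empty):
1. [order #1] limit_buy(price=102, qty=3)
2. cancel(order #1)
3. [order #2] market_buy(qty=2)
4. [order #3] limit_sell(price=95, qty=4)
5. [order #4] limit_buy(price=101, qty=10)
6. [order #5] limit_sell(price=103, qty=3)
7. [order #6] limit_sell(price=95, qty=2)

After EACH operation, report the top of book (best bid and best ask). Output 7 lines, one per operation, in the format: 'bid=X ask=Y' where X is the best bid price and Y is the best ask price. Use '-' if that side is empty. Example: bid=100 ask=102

After op 1 [order #1] limit_buy(price=102, qty=3): fills=none; bids=[#1:3@102] asks=[-]
After op 2 cancel(order #1): fills=none; bids=[-] asks=[-]
After op 3 [order #2] market_buy(qty=2): fills=none; bids=[-] asks=[-]
After op 4 [order #3] limit_sell(price=95, qty=4): fills=none; bids=[-] asks=[#3:4@95]
After op 5 [order #4] limit_buy(price=101, qty=10): fills=#4x#3:4@95; bids=[#4:6@101] asks=[-]
After op 6 [order #5] limit_sell(price=103, qty=3): fills=none; bids=[#4:6@101] asks=[#5:3@103]
After op 7 [order #6] limit_sell(price=95, qty=2): fills=#4x#6:2@101; bids=[#4:4@101] asks=[#5:3@103]

Answer: bid=102 ask=-
bid=- ask=-
bid=- ask=-
bid=- ask=95
bid=101 ask=-
bid=101 ask=103
bid=101 ask=103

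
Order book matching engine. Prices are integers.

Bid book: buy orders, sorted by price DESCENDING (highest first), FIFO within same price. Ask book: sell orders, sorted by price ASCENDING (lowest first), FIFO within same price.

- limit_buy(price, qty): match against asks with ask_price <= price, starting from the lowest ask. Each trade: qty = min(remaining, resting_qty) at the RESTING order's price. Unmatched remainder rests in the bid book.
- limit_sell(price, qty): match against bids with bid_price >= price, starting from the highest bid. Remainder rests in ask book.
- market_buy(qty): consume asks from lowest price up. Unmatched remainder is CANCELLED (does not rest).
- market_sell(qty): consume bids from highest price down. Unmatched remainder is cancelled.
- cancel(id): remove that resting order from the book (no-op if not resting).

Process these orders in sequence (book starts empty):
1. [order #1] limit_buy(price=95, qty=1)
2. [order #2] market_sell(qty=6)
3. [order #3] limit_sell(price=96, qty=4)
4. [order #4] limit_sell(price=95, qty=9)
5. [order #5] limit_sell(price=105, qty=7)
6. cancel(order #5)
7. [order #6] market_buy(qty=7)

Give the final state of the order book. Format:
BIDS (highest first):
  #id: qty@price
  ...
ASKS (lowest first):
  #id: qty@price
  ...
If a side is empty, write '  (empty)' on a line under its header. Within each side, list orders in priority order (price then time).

Answer: BIDS (highest first):
  (empty)
ASKS (lowest first):
  #4: 2@95
  #3: 4@96

Derivation:
After op 1 [order #1] limit_buy(price=95, qty=1): fills=none; bids=[#1:1@95] asks=[-]
After op 2 [order #2] market_sell(qty=6): fills=#1x#2:1@95; bids=[-] asks=[-]
After op 3 [order #3] limit_sell(price=96, qty=4): fills=none; bids=[-] asks=[#3:4@96]
After op 4 [order #4] limit_sell(price=95, qty=9): fills=none; bids=[-] asks=[#4:9@95 #3:4@96]
After op 5 [order #5] limit_sell(price=105, qty=7): fills=none; bids=[-] asks=[#4:9@95 #3:4@96 #5:7@105]
After op 6 cancel(order #5): fills=none; bids=[-] asks=[#4:9@95 #3:4@96]
After op 7 [order #6] market_buy(qty=7): fills=#6x#4:7@95; bids=[-] asks=[#4:2@95 #3:4@96]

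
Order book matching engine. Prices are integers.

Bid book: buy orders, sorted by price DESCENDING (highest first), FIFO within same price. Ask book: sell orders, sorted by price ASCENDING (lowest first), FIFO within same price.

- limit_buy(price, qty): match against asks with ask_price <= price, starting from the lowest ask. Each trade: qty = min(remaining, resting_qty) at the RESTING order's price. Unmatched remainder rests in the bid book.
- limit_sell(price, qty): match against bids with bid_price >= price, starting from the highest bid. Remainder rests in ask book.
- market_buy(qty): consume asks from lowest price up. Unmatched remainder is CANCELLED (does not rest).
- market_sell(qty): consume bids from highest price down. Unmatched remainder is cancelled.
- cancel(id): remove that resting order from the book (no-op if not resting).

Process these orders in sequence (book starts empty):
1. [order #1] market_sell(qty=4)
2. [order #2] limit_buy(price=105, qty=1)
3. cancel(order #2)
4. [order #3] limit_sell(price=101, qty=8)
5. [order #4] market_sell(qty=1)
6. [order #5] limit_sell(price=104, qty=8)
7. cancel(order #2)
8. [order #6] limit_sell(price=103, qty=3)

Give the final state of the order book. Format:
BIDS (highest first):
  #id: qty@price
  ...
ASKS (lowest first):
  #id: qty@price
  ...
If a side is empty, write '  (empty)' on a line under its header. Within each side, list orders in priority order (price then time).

Answer: BIDS (highest first):
  (empty)
ASKS (lowest first):
  #3: 8@101
  #6: 3@103
  #5: 8@104

Derivation:
After op 1 [order #1] market_sell(qty=4): fills=none; bids=[-] asks=[-]
After op 2 [order #2] limit_buy(price=105, qty=1): fills=none; bids=[#2:1@105] asks=[-]
After op 3 cancel(order #2): fills=none; bids=[-] asks=[-]
After op 4 [order #3] limit_sell(price=101, qty=8): fills=none; bids=[-] asks=[#3:8@101]
After op 5 [order #4] market_sell(qty=1): fills=none; bids=[-] asks=[#3:8@101]
After op 6 [order #5] limit_sell(price=104, qty=8): fills=none; bids=[-] asks=[#3:8@101 #5:8@104]
After op 7 cancel(order #2): fills=none; bids=[-] asks=[#3:8@101 #5:8@104]
After op 8 [order #6] limit_sell(price=103, qty=3): fills=none; bids=[-] asks=[#3:8@101 #6:3@103 #5:8@104]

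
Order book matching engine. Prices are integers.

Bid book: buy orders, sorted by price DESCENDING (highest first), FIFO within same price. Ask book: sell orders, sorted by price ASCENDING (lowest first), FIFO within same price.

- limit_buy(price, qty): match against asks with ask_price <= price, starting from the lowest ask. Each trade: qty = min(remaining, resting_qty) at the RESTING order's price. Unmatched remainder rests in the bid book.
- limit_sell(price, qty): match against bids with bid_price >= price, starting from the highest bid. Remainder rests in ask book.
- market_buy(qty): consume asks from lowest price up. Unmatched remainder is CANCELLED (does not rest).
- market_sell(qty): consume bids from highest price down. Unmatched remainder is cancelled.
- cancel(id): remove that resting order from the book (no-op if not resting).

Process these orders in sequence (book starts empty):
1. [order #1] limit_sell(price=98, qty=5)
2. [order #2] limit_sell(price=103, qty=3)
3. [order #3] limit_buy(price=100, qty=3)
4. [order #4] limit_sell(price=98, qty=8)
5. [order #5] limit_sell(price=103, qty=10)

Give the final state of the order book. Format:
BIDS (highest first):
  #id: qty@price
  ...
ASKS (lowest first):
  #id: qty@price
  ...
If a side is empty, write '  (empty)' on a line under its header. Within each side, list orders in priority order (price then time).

After op 1 [order #1] limit_sell(price=98, qty=5): fills=none; bids=[-] asks=[#1:5@98]
After op 2 [order #2] limit_sell(price=103, qty=3): fills=none; bids=[-] asks=[#1:5@98 #2:3@103]
After op 3 [order #3] limit_buy(price=100, qty=3): fills=#3x#1:3@98; bids=[-] asks=[#1:2@98 #2:3@103]
After op 4 [order #4] limit_sell(price=98, qty=8): fills=none; bids=[-] asks=[#1:2@98 #4:8@98 #2:3@103]
After op 5 [order #5] limit_sell(price=103, qty=10): fills=none; bids=[-] asks=[#1:2@98 #4:8@98 #2:3@103 #5:10@103]

Answer: BIDS (highest first):
  (empty)
ASKS (lowest first):
  #1: 2@98
  #4: 8@98
  #2: 3@103
  #5: 10@103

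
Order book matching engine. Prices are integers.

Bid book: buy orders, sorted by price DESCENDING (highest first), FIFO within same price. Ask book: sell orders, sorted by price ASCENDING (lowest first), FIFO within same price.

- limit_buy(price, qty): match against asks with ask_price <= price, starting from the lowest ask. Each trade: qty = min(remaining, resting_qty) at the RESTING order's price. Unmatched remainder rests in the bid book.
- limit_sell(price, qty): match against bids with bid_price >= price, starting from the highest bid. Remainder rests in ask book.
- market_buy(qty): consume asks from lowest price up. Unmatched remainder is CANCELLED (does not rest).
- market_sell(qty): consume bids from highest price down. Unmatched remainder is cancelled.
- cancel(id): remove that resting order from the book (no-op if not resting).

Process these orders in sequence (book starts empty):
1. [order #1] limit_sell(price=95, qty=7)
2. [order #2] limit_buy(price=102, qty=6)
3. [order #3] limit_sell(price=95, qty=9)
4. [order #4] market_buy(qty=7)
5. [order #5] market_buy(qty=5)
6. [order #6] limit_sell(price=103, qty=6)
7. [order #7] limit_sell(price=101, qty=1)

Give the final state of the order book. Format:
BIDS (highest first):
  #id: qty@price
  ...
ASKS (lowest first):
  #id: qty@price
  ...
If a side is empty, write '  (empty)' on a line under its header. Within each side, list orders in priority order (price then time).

Answer: BIDS (highest first):
  (empty)
ASKS (lowest first):
  #7: 1@101
  #6: 6@103

Derivation:
After op 1 [order #1] limit_sell(price=95, qty=7): fills=none; bids=[-] asks=[#1:7@95]
After op 2 [order #2] limit_buy(price=102, qty=6): fills=#2x#1:6@95; bids=[-] asks=[#1:1@95]
After op 3 [order #3] limit_sell(price=95, qty=9): fills=none; bids=[-] asks=[#1:1@95 #3:9@95]
After op 4 [order #4] market_buy(qty=7): fills=#4x#1:1@95 #4x#3:6@95; bids=[-] asks=[#3:3@95]
After op 5 [order #5] market_buy(qty=5): fills=#5x#3:3@95; bids=[-] asks=[-]
After op 6 [order #6] limit_sell(price=103, qty=6): fills=none; bids=[-] asks=[#6:6@103]
After op 7 [order #7] limit_sell(price=101, qty=1): fills=none; bids=[-] asks=[#7:1@101 #6:6@103]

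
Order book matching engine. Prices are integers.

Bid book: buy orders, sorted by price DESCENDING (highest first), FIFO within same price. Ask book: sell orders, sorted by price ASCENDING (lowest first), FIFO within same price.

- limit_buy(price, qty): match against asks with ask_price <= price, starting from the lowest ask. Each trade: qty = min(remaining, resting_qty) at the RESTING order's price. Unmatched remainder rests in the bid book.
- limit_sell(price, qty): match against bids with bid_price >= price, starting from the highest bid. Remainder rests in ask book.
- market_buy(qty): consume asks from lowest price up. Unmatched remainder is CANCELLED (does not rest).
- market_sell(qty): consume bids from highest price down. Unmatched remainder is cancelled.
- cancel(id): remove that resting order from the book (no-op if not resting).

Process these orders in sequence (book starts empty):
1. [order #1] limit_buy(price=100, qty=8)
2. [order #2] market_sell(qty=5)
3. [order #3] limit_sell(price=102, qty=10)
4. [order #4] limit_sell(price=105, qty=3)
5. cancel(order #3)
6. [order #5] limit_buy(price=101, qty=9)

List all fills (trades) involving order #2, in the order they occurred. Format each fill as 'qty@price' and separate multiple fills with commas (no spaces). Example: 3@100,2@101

Answer: 5@100

Derivation:
After op 1 [order #1] limit_buy(price=100, qty=8): fills=none; bids=[#1:8@100] asks=[-]
After op 2 [order #2] market_sell(qty=5): fills=#1x#2:5@100; bids=[#1:3@100] asks=[-]
After op 3 [order #3] limit_sell(price=102, qty=10): fills=none; bids=[#1:3@100] asks=[#3:10@102]
After op 4 [order #4] limit_sell(price=105, qty=3): fills=none; bids=[#1:3@100] asks=[#3:10@102 #4:3@105]
After op 5 cancel(order #3): fills=none; bids=[#1:3@100] asks=[#4:3@105]
After op 6 [order #5] limit_buy(price=101, qty=9): fills=none; bids=[#5:9@101 #1:3@100] asks=[#4:3@105]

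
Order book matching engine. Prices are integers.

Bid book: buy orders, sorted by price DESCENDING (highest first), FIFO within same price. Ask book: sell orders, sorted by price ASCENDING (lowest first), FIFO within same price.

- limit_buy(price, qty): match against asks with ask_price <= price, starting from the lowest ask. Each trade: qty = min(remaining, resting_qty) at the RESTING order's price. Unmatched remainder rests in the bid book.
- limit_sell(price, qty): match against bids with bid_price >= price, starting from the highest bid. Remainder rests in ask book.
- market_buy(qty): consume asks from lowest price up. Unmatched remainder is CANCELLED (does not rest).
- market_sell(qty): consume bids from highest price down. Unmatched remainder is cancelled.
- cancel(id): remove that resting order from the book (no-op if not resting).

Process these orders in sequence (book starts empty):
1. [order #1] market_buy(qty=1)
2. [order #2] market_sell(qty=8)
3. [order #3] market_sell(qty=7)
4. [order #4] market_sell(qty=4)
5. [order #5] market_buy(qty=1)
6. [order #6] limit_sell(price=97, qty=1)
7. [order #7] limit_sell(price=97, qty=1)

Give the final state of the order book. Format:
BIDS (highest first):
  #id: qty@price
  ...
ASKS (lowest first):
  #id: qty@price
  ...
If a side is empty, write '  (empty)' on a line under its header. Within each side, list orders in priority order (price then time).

Answer: BIDS (highest first):
  (empty)
ASKS (lowest first):
  #6: 1@97
  #7: 1@97

Derivation:
After op 1 [order #1] market_buy(qty=1): fills=none; bids=[-] asks=[-]
After op 2 [order #2] market_sell(qty=8): fills=none; bids=[-] asks=[-]
After op 3 [order #3] market_sell(qty=7): fills=none; bids=[-] asks=[-]
After op 4 [order #4] market_sell(qty=4): fills=none; bids=[-] asks=[-]
After op 5 [order #5] market_buy(qty=1): fills=none; bids=[-] asks=[-]
After op 6 [order #6] limit_sell(price=97, qty=1): fills=none; bids=[-] asks=[#6:1@97]
After op 7 [order #7] limit_sell(price=97, qty=1): fills=none; bids=[-] asks=[#6:1@97 #7:1@97]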